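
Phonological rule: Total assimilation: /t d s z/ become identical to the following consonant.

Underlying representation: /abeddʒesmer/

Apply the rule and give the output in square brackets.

/d/ before /dʒ/ → [dʒ] (total assimilation)
/s/ before /m/ → [m] (total assimilation)

[abedʒdʒemmer]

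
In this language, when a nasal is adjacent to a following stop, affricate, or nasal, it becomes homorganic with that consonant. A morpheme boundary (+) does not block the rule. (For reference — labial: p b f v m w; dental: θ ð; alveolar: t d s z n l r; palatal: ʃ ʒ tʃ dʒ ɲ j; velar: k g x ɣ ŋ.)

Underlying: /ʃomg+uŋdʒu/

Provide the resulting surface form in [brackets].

[ʃoŋg+uɲdʒu]

/m/ before /g/ (velar) → [ŋ]
/ŋ/ before /dʒ/ (palatal) → [ɲ]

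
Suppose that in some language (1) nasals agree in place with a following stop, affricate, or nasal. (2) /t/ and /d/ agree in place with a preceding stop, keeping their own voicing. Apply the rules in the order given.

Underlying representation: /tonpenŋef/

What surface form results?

[tompeŋŋef]

Rule 1: /n/ before /p/ (labial) → [m]
Rule 1: /n/ before /ŋ/ (velar) → [ŋ]
After rule 1: tompeŋŋef
Rule 2: no segment meets the rule's conditions; no change.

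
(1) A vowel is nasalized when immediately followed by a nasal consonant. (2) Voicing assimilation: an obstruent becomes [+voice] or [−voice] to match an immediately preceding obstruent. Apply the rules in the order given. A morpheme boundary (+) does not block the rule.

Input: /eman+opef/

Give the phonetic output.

Rule 1: /e/ before nasal /m/ → [ẽ]
Rule 1: /a/ before nasal /n/ → [ã]
After rule 1: ẽmãn+opef
Rule 2: no segment meets the rule's conditions; no change.

[ẽmãn+opef]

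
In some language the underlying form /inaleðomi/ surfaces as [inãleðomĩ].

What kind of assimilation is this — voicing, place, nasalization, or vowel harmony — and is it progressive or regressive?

nasalization, progressive

/a/→[ã] /i/→[ĩ].
Each target copies a feature from the preceding segment, so the direction is progressive.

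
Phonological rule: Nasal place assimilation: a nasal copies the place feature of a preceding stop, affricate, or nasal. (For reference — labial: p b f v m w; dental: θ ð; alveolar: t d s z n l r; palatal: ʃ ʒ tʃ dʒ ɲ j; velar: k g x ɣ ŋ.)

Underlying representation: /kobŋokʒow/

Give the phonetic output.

[kobmokʒow]

/ŋ/ after /b/ (labial) → [m]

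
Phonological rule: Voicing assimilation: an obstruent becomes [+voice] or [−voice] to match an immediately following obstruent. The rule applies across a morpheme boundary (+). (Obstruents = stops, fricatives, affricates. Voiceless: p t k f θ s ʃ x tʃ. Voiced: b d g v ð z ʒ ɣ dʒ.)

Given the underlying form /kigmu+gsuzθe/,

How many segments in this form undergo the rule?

2

/g/ before /s/ (voiceless) → [k]
/z/ before /θ/ (voiceless) → [s]
2 segments change.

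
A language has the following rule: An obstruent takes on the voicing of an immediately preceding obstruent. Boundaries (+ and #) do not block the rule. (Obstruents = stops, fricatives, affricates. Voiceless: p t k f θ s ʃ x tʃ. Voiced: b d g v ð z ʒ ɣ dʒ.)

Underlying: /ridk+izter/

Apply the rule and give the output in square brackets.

[ridg+izder]

/k/ after /d/ (voiced) → [g]
/t/ after /z/ (voiced) → [d]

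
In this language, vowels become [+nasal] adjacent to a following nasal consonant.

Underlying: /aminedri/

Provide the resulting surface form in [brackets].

[ãmĩnedri]

/a/ before nasal /m/ → [ã]
/i/ before nasal /n/ → [ĩ]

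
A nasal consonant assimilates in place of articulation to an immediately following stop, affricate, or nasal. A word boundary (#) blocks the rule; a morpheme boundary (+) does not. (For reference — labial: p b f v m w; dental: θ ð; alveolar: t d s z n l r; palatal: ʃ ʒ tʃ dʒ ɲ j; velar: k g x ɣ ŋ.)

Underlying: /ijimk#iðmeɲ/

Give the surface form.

/m/ before /k/ (velar) → [ŋ]

[ijiŋk#iðmeɲ]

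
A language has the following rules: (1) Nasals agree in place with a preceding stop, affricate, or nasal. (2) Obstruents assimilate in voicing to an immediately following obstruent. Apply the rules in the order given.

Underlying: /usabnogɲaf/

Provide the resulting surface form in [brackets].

[usabmogŋaf]

Rule 1: /n/ after /b/ (labial) → [m]
Rule 1: /ɲ/ after /g/ (velar) → [ŋ]
After rule 1: usabmogŋaf
Rule 2: no segment meets the rule's conditions; no change.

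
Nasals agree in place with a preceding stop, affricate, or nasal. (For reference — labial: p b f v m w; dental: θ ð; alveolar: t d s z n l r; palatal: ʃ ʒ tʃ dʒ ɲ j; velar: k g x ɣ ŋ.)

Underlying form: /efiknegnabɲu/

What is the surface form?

/n/ after /k/ (velar) → [ŋ]
/n/ after /g/ (velar) → [ŋ]
/ɲ/ after /b/ (labial) → [m]

[efikŋegŋabmu]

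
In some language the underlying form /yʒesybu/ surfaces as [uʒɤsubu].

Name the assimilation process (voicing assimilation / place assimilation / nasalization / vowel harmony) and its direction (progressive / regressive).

vowel harmony, regressive

/y/→[u] /e/→[ɤ] /y/→[u].
Vowels agree with the last vowel, so the harmony is regressive.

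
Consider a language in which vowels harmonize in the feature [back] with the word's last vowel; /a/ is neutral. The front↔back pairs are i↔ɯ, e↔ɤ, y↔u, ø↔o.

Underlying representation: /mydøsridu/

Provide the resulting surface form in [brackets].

[mudosrɯdu]

/y/ harmonizes with /u/ ([+back]) → [u]
/ø/ harmonizes with /u/ ([+back]) → [o]
/i/ harmonizes with /u/ ([+back]) → [ɯ]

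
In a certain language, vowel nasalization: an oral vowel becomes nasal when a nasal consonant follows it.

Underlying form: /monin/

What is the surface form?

[mõnĩn]

/o/ before nasal /n/ → [õ]
/i/ before nasal /n/ → [ĩ]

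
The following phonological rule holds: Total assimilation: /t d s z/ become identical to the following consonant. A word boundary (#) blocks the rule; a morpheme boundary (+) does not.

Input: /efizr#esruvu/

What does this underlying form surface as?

/z/ before /r/ → [r] (total assimilation)
/s/ before /r/ → [r] (total assimilation)

[efirr#erruvu]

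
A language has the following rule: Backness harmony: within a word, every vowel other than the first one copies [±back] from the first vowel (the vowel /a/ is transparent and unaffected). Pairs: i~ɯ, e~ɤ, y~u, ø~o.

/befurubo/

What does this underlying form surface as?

[befyrybø]

/u/ harmonizes with /e/ ([-back]) → [y]
/u/ harmonizes with /e/ ([-back]) → [y]
/o/ harmonizes with /e/ ([-back]) → [ø]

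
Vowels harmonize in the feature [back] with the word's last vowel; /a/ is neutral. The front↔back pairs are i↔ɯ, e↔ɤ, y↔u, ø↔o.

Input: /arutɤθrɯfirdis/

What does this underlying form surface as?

[aryteθrifirdis]

/u/ harmonizes with /i/ ([-back]) → [y]
/ɤ/ harmonizes with /i/ ([-back]) → [e]
/ɯ/ harmonizes with /i/ ([-back]) → [i]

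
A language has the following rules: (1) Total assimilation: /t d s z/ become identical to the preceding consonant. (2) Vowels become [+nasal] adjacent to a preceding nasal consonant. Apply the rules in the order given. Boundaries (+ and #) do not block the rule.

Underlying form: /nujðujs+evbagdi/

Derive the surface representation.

[nũjðujj+evbaggi]

Rule 1: /s/ after /j/ → [j] (total assimilation)
Rule 1: /d/ after /g/ → [g] (total assimilation)
After rule 1: nujðujj+evbaggi
Rule 2: /u/ after nasal /n/ → [ũ]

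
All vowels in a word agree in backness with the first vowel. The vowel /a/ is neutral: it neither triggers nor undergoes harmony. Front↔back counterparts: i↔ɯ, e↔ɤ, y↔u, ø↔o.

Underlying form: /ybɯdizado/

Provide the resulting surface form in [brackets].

[ybidizadø]

/ɯ/ harmonizes with /y/ ([-back]) → [i]
/o/ harmonizes with /y/ ([-back]) → [ø]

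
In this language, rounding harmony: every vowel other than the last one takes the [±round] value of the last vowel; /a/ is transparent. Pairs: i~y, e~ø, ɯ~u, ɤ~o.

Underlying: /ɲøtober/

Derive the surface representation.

/ø/ harmonizes with /e/ ([-round]) → [e]
/o/ harmonizes with /e/ ([-round]) → [ɤ]

[ɲetɤber]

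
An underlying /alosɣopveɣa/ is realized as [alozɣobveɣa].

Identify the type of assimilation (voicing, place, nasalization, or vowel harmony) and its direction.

voicing assimilation, regressive

/s/→[z] /p/→[b].
Each target copies a feature from the following segment, so the direction is regressive.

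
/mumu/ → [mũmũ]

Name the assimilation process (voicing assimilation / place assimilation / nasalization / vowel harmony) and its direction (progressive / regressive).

/u/→[ũ] /u/→[ũ].
Each target copies a feature from the preceding segment, so the direction is progressive.

nasalization, progressive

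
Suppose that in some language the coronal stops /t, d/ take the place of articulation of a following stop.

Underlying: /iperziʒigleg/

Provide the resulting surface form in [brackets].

no segment meets the rule's conditions; no change.

[iperziʒigleg]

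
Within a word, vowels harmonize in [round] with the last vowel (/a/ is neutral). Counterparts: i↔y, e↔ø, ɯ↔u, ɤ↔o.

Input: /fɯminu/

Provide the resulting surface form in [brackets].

[fumynu]

/ɯ/ harmonizes with /u/ ([+round]) → [u]
/i/ harmonizes with /u/ ([+round]) → [y]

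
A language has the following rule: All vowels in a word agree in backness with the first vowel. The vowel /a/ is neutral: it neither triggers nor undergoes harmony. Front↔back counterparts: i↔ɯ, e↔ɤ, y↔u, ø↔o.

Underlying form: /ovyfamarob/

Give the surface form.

/y/ harmonizes with /o/ ([+back]) → [u]

[ovufamarob]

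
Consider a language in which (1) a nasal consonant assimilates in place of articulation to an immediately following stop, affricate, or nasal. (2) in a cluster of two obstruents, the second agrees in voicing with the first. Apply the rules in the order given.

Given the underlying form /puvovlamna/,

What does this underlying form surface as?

Rule 1: /m/ before /n/ (alveolar) → [n]
After rule 1: puvovlanna
Rule 2: no segment meets the rule's conditions; no change.

[puvovlanna]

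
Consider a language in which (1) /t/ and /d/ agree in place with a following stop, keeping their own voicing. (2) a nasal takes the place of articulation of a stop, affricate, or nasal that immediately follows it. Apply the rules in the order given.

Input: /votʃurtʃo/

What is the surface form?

Rule 1: no segment meets the rule's conditions; no change.
After rule 1: votʃurtʃo
Rule 2: no segment meets the rule's conditions; no change.

[votʃurtʃo]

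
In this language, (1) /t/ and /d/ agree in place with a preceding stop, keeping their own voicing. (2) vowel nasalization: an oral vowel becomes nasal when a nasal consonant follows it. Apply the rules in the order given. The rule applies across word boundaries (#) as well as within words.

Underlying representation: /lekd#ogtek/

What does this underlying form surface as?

[lekg#ogkek]

Rule 1: /d/ after /k/ (velar) → [g]
Rule 1: /t/ after /g/ (velar) → [k]
After rule 1: lekg#ogkek
Rule 2: no segment meets the rule's conditions; no change.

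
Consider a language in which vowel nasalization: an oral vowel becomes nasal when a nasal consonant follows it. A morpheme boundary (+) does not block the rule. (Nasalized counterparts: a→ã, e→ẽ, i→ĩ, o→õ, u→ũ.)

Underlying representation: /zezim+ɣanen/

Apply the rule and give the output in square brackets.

/i/ before nasal /m/ → [ĩ]
/a/ before nasal /n/ → [ã]
/e/ before nasal /n/ → [ẽ]

[zezĩm+ɣãnẽn]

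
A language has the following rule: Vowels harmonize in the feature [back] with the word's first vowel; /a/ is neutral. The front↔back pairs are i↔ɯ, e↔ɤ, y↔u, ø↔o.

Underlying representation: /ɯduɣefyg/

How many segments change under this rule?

/e/ harmonizes with /ɯ/ ([+back]) → [ɤ]
/y/ harmonizes with /ɯ/ ([+back]) → [u]
2 segments change.

2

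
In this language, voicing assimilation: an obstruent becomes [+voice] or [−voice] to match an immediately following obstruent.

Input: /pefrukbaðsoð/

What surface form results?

/k/ before /b/ (voiced) → [g]
/ð/ before /s/ (voiceless) → [θ]

[pefrugbaθsoð]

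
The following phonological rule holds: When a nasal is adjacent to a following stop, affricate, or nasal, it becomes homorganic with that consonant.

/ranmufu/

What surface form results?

[rammufu]

/n/ before /m/ (labial) → [m]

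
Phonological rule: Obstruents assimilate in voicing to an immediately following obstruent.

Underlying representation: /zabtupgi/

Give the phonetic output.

[zaptubgi]

/b/ before /t/ (voiceless) → [p]
/p/ before /g/ (voiced) → [b]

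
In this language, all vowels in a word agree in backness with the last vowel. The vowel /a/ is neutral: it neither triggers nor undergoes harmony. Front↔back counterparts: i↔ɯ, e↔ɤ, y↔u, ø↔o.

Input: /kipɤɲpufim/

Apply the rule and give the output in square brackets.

[kipeɲpyfim]

/ɤ/ harmonizes with /i/ ([-back]) → [e]
/u/ harmonizes with /i/ ([-back]) → [y]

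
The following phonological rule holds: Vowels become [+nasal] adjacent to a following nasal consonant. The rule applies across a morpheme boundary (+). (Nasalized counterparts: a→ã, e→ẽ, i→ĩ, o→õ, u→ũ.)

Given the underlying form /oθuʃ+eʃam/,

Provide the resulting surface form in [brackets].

[oθuʃ+eʃãm]

/a/ before nasal /m/ → [ã]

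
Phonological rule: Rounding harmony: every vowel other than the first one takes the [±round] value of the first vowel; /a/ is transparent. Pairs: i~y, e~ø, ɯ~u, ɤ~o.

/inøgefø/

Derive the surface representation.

[inegefe]

/ø/ harmonizes with /i/ ([-round]) → [e]
/ø/ harmonizes with /i/ ([-round]) → [e]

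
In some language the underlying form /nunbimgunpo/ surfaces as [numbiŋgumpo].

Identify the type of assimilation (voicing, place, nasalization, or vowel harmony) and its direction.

/n/→[m] /m/→[ŋ] /n/→[m].
Each target copies a feature from the following segment, so the direction is regressive.

place assimilation, regressive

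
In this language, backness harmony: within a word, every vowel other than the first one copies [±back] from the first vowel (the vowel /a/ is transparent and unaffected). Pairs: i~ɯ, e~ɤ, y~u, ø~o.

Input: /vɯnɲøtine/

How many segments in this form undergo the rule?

/ø/ harmonizes with /ɯ/ ([+back]) → [o]
/i/ harmonizes with /ɯ/ ([+back]) → [ɯ]
/e/ harmonizes with /ɯ/ ([+back]) → [ɤ]
3 segments change.

3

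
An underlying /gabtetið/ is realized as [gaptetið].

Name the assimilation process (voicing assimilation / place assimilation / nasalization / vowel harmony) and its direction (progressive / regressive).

/b/→[p].
Each target copies a feature from the following segment, so the direction is regressive.

voicing assimilation, regressive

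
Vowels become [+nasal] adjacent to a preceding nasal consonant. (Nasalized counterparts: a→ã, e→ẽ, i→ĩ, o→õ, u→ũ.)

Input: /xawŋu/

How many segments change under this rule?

/u/ after nasal /ŋ/ → [ũ]
1 segment changes.

1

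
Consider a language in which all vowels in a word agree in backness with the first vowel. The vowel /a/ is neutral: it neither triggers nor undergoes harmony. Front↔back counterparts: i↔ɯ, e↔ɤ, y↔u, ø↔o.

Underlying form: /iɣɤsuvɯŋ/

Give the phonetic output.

[iɣesyviŋ]

/ɤ/ harmonizes with /i/ ([-back]) → [e]
/u/ harmonizes with /i/ ([-back]) → [y]
/ɯ/ harmonizes with /i/ ([-back]) → [i]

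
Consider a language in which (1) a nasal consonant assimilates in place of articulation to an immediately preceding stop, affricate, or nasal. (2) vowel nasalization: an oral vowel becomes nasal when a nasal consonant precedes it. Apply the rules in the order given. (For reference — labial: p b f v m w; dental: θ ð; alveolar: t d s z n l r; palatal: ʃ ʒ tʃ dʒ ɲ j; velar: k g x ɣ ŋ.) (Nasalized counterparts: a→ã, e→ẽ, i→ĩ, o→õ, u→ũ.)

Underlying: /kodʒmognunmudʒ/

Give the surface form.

[kodʒɲõgŋũnnũdʒ]

Rule 1: /m/ after /dʒ/ (palatal) → [ɲ]
Rule 1: /n/ after /g/ (velar) → [ŋ]
Rule 1: /m/ after /n/ (alveolar) → [n]
After rule 1: kodʒɲogŋunnudʒ
Rule 2: /o/ after nasal /ɲ/ → [õ]
Rule 2: /u/ after nasal /ŋ/ → [ũ]
Rule 2: /u/ after nasal /n/ → [ũ]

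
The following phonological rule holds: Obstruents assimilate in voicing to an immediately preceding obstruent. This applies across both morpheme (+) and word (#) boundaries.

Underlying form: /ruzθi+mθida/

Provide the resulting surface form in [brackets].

[ruzði+mθida]

/θ/ after /z/ (voiced) → [ð]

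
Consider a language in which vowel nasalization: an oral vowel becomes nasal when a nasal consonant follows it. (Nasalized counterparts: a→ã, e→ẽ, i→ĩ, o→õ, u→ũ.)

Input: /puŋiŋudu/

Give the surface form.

[pũŋĩŋudu]

/u/ before nasal /ŋ/ → [ũ]
/i/ before nasal /ŋ/ → [ĩ]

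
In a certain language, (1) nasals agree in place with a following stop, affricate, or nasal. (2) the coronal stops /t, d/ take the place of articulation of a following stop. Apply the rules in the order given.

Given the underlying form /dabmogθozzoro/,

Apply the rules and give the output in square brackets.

Rule 1: no segment meets the rule's conditions; no change.
After rule 1: dabmogθozzoro
Rule 2: no segment meets the rule's conditions; no change.

[dabmogθozzoro]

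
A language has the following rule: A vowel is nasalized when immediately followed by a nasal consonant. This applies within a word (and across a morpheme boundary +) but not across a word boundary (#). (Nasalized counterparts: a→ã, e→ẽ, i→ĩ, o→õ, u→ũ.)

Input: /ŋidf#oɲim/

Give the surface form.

[ŋidf#õɲĩm]

/o/ before nasal /ɲ/ → [õ]
/i/ before nasal /m/ → [ĩ]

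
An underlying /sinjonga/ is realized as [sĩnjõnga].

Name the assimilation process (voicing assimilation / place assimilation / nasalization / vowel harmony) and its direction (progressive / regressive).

nasalization, regressive

/i/→[ĩ] /o/→[õ].
Each target copies a feature from the following segment, so the direction is regressive.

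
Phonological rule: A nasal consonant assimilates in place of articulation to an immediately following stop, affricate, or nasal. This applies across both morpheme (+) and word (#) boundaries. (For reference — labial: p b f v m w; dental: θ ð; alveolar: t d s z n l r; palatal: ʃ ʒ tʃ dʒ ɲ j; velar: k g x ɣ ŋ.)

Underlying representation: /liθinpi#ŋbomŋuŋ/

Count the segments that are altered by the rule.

3

/n/ before /p/ (labial) → [m]
/ŋ/ before /b/ (labial) → [m]
/m/ before /ŋ/ (velar) → [ŋ]
3 segments change.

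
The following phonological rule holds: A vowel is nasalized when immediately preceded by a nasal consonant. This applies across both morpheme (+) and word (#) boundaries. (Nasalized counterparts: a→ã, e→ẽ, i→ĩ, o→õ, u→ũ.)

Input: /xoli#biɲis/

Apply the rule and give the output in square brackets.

/i/ after nasal /ɲ/ → [ĩ]

[xoli#biɲĩs]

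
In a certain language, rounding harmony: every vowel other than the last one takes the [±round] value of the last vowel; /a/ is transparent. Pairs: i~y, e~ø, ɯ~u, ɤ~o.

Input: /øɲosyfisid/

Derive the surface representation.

[eɲɤsifisid]

/ø/ harmonizes with /i/ ([-round]) → [e]
/o/ harmonizes with /i/ ([-round]) → [ɤ]
/y/ harmonizes with /i/ ([-round]) → [i]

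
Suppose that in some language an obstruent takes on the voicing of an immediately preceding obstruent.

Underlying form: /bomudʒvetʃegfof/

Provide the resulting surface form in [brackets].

/f/ after /g/ (voiced) → [v]

[bomudʒvetʃegvof]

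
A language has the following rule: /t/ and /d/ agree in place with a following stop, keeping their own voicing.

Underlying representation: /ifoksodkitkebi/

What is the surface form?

/d/ before /k/ (velar) → [g]
/t/ before /k/ (velar) → [k]

[ifoksogkikkebi]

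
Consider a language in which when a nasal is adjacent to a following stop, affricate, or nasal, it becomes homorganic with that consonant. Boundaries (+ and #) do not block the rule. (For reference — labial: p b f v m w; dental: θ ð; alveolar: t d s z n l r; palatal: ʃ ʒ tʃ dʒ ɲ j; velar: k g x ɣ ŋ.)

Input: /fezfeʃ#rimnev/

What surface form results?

/m/ before /n/ (alveolar) → [n]

[fezfeʃ#rinnev]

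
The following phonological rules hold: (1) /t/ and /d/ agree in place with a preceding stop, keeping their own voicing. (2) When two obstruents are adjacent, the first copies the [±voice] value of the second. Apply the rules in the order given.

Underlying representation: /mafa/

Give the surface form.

[mafa]

Rule 1: no segment meets the rule's conditions; no change.
After rule 1: mafa
Rule 2: no segment meets the rule's conditions; no change.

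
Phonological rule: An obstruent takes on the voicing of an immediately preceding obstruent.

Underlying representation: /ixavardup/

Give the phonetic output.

[ixavardup]

no segment meets the rule's conditions; no change.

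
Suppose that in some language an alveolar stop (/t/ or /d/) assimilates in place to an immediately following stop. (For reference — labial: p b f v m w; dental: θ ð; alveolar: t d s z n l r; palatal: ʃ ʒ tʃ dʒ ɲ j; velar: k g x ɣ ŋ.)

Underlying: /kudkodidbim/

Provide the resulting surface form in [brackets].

[kugkodibbim]

/d/ before /k/ (velar) → [g]
/d/ before /b/ (labial) → [b]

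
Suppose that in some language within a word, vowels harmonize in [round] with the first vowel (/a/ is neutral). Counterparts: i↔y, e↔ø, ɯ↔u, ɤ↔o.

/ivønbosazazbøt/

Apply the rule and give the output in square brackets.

/ø/ harmonizes with /i/ ([-round]) → [e]
/o/ harmonizes with /i/ ([-round]) → [ɤ]
/ø/ harmonizes with /i/ ([-round]) → [e]

[ivenbɤsazazbet]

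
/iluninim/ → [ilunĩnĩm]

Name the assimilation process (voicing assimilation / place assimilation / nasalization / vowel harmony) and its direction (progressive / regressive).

/i/→[ĩ] /i/→[ĩ].
Each target copies a feature from the preceding segment, so the direction is progressive.

nasalization, progressive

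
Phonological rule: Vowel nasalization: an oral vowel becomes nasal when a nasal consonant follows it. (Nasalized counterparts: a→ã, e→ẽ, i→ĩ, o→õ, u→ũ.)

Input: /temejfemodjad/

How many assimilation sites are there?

2

/e/ before nasal /m/ → [ẽ]
/e/ before nasal /m/ → [ẽ]
2 segments change.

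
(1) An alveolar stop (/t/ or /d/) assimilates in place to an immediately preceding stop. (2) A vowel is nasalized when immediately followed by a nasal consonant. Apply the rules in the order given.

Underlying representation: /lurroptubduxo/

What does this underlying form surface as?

[lurroppubbuxo]

Rule 1: /t/ after /p/ (labial) → [p]
Rule 1: /d/ after /b/ (labial) → [b]
After rule 1: lurroppubbuxo
Rule 2: no segment meets the rule's conditions; no change.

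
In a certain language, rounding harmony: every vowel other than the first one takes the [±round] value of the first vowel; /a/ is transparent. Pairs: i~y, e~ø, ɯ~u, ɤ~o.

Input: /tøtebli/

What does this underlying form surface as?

/e/ harmonizes with /ø/ ([+round]) → [ø]
/i/ harmonizes with /ø/ ([+round]) → [y]

[tøtøbly]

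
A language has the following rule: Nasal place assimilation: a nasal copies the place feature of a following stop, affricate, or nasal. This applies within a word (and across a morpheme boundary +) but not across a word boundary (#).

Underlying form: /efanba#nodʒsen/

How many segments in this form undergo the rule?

1

/n/ before /b/ (labial) → [m]
1 segment changes.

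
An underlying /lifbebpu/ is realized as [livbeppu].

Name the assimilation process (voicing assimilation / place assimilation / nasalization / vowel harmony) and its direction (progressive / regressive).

/f/→[v] /b/→[p].
Each target copies a feature from the following segment, so the direction is regressive.

voicing assimilation, regressive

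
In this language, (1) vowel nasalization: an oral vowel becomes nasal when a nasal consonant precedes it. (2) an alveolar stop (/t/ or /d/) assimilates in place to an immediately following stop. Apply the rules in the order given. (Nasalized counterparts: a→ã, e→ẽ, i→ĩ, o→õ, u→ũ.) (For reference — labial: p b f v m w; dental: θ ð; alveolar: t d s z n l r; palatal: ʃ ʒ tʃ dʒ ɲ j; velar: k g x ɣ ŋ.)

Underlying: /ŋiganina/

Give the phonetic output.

Rule 1: /i/ after nasal /ŋ/ → [ĩ]
Rule 1: /i/ after nasal /n/ → [ĩ]
Rule 1: /a/ after nasal /n/ → [ã]
After rule 1: ŋĩganĩnã
Rule 2: no segment meets the rule's conditions; no change.

[ŋĩganĩnã]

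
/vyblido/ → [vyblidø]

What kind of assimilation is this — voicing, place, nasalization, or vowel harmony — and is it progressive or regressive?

/o/→[ø].
Vowels agree with the first vowel, so the harmony is progressive.

vowel harmony, progressive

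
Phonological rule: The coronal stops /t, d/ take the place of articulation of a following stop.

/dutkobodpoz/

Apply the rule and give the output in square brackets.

[dukkobobpoz]

/t/ before /k/ (velar) → [k]
/d/ before /p/ (labial) → [b]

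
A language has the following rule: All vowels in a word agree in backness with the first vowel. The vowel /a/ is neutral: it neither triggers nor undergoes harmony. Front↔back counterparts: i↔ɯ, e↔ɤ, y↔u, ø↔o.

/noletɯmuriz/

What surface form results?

/e/ harmonizes with /o/ ([+back]) → [ɤ]
/i/ harmonizes with /o/ ([+back]) → [ɯ]

[nolɤtɯmurɯz]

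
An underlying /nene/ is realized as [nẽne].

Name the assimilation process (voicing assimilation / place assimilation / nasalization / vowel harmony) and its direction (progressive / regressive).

/e/→[ẽ].
Each target copies a feature from the following segment, so the direction is regressive.

nasalization, regressive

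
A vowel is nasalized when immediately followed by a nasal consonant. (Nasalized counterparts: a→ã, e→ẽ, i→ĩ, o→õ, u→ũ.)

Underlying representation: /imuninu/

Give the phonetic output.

/i/ before nasal /m/ → [ĩ]
/u/ before nasal /n/ → [ũ]
/i/ before nasal /n/ → [ĩ]

[ĩmũnĩnu]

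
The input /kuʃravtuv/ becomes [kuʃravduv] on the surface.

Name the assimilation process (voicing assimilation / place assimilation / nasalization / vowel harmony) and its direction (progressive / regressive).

/t/→[d].
Each target copies a feature from the preceding segment, so the direction is progressive.

voicing assimilation, progressive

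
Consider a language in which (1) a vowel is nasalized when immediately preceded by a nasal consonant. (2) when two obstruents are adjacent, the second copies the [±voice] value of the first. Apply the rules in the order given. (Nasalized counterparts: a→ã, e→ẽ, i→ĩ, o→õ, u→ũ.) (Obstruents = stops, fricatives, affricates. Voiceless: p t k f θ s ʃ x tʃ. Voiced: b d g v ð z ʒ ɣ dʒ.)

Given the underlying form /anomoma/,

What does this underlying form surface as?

Rule 1: /o/ after nasal /n/ → [õ]
Rule 1: /o/ after nasal /m/ → [õ]
Rule 1: /a/ after nasal /m/ → [ã]
After rule 1: anõmõmã
Rule 2: no segment meets the rule's conditions; no change.

[anõmõmã]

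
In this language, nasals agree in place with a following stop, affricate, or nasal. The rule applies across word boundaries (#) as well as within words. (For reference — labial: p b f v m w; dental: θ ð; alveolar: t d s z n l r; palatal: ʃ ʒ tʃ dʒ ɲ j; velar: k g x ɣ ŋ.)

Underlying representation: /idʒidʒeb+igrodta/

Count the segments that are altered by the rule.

No segment meets the rule's conditions.

0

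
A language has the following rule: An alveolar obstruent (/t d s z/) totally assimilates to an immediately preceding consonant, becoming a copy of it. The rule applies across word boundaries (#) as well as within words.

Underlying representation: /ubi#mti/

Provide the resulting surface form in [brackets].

/t/ after /m/ → [m] (total assimilation)

[ubi#mmi]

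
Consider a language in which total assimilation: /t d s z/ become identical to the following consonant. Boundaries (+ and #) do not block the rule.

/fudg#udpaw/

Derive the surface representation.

/d/ before /g/ → [g] (total assimilation)
/d/ before /p/ → [p] (total assimilation)

[fugg#uppaw]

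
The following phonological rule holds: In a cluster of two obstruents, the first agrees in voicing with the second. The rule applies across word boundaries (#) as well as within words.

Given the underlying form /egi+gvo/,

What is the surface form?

[egi+gvo]

no segment meets the rule's conditions; no change.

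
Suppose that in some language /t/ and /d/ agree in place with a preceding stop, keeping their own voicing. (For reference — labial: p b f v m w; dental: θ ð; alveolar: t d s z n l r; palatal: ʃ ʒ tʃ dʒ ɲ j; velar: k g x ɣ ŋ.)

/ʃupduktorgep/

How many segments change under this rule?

2

/d/ after /p/ (labial) → [b]
/t/ after /k/ (velar) → [k]
2 segments change.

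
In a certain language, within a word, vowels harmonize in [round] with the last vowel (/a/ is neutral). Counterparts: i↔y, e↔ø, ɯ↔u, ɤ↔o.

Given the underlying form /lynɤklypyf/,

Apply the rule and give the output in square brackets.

/ɤ/ harmonizes with /y/ ([+round]) → [o]

[lynoklypyf]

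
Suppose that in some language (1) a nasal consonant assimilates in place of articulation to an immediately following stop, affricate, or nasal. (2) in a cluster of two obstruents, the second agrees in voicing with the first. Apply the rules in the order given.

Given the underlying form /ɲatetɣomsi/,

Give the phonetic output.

Rule 1: no segment meets the rule's conditions; no change.
After rule 1: ɲatetɣomsi
Rule 2: /ɣ/ after /t/ (voiceless) → [x]

[ɲatetxomsi]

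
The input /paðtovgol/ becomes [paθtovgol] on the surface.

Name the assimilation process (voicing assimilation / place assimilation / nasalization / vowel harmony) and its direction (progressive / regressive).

/ð/→[θ].
Each target copies a feature from the following segment, so the direction is regressive.

voicing assimilation, regressive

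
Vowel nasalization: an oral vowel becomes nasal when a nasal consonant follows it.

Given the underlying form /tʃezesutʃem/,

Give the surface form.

[tʃezesutʃẽm]

/e/ before nasal /m/ → [ẽ]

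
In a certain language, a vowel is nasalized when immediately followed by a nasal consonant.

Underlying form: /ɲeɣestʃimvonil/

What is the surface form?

/i/ before nasal /m/ → [ĩ]
/o/ before nasal /n/ → [õ]

[ɲeɣestʃĩmvõnil]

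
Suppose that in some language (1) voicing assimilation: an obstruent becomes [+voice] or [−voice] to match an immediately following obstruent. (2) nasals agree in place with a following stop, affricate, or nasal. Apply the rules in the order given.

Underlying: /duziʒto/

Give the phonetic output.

Rule 1: /ʒ/ before /t/ (voiceless) → [ʃ]
After rule 1: duziʃto
Rule 2: no segment meets the rule's conditions; no change.

[duziʃto]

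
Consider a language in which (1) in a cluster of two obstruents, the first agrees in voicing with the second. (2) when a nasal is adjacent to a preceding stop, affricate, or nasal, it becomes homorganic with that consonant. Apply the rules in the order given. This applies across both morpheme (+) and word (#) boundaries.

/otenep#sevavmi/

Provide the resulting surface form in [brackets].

Rule 1: no segment meets the rule's conditions; no change.
After rule 1: otenep#sevavmi
Rule 2: no segment meets the rule's conditions; no change.

[otenep#sevavmi]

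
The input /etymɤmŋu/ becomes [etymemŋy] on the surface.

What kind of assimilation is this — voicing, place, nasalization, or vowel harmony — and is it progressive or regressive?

vowel harmony, progressive

/ɤ/→[e] /u/→[y].
Vowels agree with the first vowel, so the harmony is progressive.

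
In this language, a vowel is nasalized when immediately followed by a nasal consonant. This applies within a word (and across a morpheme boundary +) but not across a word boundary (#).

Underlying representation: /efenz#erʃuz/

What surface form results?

/e/ before nasal /n/ → [ẽ]

[efẽnz#erʃuz]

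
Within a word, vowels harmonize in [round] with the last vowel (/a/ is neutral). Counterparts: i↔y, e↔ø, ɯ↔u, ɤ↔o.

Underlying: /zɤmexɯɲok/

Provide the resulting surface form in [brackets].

[zomøxuɲok]

/ɤ/ harmonizes with /o/ ([+round]) → [o]
/e/ harmonizes with /o/ ([+round]) → [ø]
/ɯ/ harmonizes with /o/ ([+round]) → [u]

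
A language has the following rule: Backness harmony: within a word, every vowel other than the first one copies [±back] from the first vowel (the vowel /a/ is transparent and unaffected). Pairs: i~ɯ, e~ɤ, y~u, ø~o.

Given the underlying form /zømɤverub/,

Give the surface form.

/ɤ/ harmonizes with /ø/ ([-back]) → [e]
/u/ harmonizes with /ø/ ([-back]) → [y]

[zømeveryb]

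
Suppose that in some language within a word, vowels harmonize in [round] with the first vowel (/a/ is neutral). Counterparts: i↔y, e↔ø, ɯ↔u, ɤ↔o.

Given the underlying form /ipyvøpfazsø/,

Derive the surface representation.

[ipivepfazse]

/y/ harmonizes with /i/ ([-round]) → [i]
/ø/ harmonizes with /i/ ([-round]) → [e]
/ø/ harmonizes with /i/ ([-round]) → [e]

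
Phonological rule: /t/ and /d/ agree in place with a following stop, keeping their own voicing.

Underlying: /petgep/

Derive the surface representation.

[pekgep]

/t/ before /g/ (velar) → [k]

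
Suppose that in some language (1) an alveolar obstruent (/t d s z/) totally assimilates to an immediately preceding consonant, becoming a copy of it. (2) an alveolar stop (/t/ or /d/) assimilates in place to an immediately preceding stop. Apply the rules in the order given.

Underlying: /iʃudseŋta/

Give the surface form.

[iʃuddeŋŋa]

Rule 1: /s/ after /d/ → [d] (total assimilation)
Rule 1: /t/ after /ŋ/ → [ŋ] (total assimilation)
After rule 1: iʃuddeŋŋa
Rule 2: no segment meets the rule's conditions; no change.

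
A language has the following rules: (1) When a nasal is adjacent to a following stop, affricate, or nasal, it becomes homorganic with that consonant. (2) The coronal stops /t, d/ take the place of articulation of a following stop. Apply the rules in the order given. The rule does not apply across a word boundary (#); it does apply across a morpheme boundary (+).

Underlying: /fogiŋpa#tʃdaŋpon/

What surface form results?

Rule 1: /ŋ/ before /p/ (labial) → [m]
Rule 1: /ŋ/ before /p/ (labial) → [m]
After rule 1: fogimpa#tʃdampon
Rule 2: no segment meets the rule's conditions; no change.

[fogimpa#tʃdampon]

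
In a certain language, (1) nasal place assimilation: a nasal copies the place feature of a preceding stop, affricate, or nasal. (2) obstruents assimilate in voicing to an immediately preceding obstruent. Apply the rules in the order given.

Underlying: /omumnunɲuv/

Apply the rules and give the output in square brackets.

Rule 1: /n/ after /m/ (labial) → [m]
Rule 1: /ɲ/ after /n/ (alveolar) → [n]
After rule 1: omummunnuv
Rule 2: no segment meets the rule's conditions; no change.

[omummunnuv]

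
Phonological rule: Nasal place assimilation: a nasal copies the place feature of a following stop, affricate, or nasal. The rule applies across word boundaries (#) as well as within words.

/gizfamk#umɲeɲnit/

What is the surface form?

[gizfaŋk#uɲɲennit]

/m/ before /k/ (velar) → [ŋ]
/m/ before /ɲ/ (palatal) → [ɲ]
/ɲ/ before /n/ (alveolar) → [n]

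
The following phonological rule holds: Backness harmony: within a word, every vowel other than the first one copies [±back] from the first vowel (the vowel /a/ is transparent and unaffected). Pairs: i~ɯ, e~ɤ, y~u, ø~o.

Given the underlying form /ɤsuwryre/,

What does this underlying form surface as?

/y/ harmonizes with /ɤ/ ([+back]) → [u]
/e/ harmonizes with /ɤ/ ([+back]) → [ɤ]

[ɤsuwrurɤ]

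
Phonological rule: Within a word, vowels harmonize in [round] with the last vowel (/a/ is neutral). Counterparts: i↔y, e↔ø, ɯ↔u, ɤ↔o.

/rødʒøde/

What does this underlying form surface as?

/ø/ harmonizes with /e/ ([-round]) → [e]
/ø/ harmonizes with /e/ ([-round]) → [e]

[redʒede]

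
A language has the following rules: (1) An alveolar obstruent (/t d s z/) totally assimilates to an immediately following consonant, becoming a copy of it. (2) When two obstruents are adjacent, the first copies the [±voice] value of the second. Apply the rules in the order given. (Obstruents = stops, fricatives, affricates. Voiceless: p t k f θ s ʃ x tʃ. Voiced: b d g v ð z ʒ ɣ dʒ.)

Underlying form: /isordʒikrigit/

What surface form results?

Rule 1: no segment meets the rule's conditions; no change.
After rule 1: isordʒikrigit
Rule 2: no segment meets the rule's conditions; no change.

[isordʒikrigit]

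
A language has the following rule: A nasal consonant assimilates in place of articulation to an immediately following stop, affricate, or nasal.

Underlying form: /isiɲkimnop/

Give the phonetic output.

[isiŋkinnop]

/ɲ/ before /k/ (velar) → [ŋ]
/m/ before /n/ (alveolar) → [n]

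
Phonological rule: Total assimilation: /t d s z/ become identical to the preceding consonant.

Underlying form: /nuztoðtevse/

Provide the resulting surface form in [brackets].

[nuzzoððevve]

/t/ after /z/ → [z] (total assimilation)
/t/ after /ð/ → [ð] (total assimilation)
/s/ after /v/ → [v] (total assimilation)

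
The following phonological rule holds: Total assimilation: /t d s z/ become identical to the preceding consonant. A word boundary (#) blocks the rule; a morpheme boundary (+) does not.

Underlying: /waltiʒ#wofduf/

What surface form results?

/t/ after /l/ → [l] (total assimilation)
/d/ after /f/ → [f] (total assimilation)

[walliʒ#woffuf]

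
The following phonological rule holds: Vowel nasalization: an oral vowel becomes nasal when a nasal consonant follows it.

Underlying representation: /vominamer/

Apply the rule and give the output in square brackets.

/o/ before nasal /m/ → [õ]
/i/ before nasal /n/ → [ĩ]
/a/ before nasal /m/ → [ã]

[võmĩnãmer]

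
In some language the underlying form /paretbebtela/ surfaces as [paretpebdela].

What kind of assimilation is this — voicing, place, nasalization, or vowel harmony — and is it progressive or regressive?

voicing assimilation, progressive

/b/→[p] /t/→[d].
Each target copies a feature from the preceding segment, so the direction is progressive.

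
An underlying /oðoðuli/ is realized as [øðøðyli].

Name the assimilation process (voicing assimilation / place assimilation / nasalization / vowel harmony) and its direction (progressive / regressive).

/o/→[ø] /o/→[ø] /u/→[y].
Vowels agree with the last vowel, so the harmony is regressive.

vowel harmony, regressive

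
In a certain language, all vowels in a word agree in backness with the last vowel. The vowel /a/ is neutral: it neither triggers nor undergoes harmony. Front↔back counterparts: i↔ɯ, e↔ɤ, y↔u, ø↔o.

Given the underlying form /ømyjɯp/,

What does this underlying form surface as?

/ø/ harmonizes with /ɯ/ ([+back]) → [o]
/y/ harmonizes with /ɯ/ ([+back]) → [u]

[omujɯp]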